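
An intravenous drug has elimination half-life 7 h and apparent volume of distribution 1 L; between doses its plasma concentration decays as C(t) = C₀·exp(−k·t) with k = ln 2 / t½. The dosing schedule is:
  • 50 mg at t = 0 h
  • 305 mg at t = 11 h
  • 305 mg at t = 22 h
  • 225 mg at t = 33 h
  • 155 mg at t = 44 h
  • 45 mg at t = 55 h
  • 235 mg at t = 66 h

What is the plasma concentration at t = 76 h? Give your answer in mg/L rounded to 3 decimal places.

k = ln 2 / 7 = 0.09902 per h
Dose 1 (50 mg at t=0 h): 50·exp(−0.09902·76) = 0.027 mg/L
Dose 2 (305 mg at t=11 h): 305·exp(−0.09902·65) = 0.489 mg/L
Dose 3 (305 mg at t=22 h): 305·exp(−0.09902·54) = 1.452 mg/L
Dose 4 (225 mg at t=33 h): 225·exp(−0.09902·43) = 3.184 mg/L
Dose 5 (155 mg at t=44 h): 155·exp(−0.09902·32) = 6.519 mg/L
Dose 6 (45 mg at t=55 h): 45·exp(−0.09902·21) = 5.625 mg/L
Dose 7 (235 mg at t=66 h): 235·exp(−0.09902·10) = 87.302 mg/L
C(76) = 0.027 + 0.489 + 1.452 + 3.184 + 6.519 + 5.625 + 87.302 = 104.599 mg/L

104.599 mg/L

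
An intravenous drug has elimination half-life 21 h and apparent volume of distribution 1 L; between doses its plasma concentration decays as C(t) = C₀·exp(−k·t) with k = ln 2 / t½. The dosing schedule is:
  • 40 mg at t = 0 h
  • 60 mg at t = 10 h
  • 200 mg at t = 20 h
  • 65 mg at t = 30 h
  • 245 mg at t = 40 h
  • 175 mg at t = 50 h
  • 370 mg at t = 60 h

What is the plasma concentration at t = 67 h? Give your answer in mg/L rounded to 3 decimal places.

569.093 mg/L

k = ln 2 / 21 = 0.03301 per h
Dose 1 (40 mg at t=0 h): 40·exp(−0.03301·67) = 4.382 mg/L
Dose 2 (60 mg at t=10 h): 60·exp(−0.03301·57) = 9.143 mg/L
Dose 3 (200 mg at t=20 h): 200·exp(−0.03301·47) = 42.393 mg/L
Dose 4 (65 mg at t=30 h): 65·exp(−0.03301·37) = 19.166 mg/L
Dose 5 (245 mg at t=40 h): 245·exp(−0.03301·27) = 100.491 mg/L
Dose 6 (175 mg at t=50 h): 175·exp(−0.03301·17) = 99.850 mg/L
Dose 7 (370 mg at t=60 h): 370·exp(−0.03301·7) = 293.669 mg/L
C(67) = 4.382 + 9.143 + 42.393 + 19.166 + 100.491 + 99.850 + 293.669 = 569.093 mg/L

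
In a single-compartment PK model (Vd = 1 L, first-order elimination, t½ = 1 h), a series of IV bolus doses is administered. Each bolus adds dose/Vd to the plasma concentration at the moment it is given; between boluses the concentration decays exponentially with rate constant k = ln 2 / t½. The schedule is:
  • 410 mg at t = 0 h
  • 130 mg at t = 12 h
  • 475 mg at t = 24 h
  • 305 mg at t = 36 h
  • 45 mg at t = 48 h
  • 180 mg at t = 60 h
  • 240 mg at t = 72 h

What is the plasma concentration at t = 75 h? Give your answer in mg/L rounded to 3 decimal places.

30.005 mg/L

k = ln 2 / 1 = 0.69315 per h
Dose 1 (410 mg at t=0 h): 410·exp(−0.69315·75) = 0.000 mg/L
Dose 2 (130 mg at t=12 h): 130·exp(−0.69315·63) = 0.000 mg/L
Dose 3 (475 mg at t=24 h): 475·exp(−0.69315·51) = 0.000 mg/L
Dose 4 (305 mg at t=36 h): 305·exp(−0.69315·39) = 0.000 mg/L
Dose 5 (45 mg at t=48 h): 45·exp(−0.69315·27) = 0.000 mg/L
Dose 6 (180 mg at t=60 h): 180·exp(−0.69315·15) = 0.005 mg/L
Dose 7 (240 mg at t=72 h): 240·exp(−0.69315·3) = 30.000 mg/L
C(75) = 0.000 + 0.000 + 0.000 + 0.000 + 0.000 + 0.005 + 30.000 = 30.005 mg/L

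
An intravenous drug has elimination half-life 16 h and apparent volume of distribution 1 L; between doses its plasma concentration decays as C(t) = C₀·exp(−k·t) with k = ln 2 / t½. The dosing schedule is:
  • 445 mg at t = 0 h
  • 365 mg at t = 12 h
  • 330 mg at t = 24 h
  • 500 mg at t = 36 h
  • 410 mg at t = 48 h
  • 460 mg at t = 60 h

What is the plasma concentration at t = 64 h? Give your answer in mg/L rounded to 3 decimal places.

864.978 mg/L

k = ln 2 / 16 = 0.04332 per h
Dose 1 (445 mg at t=0 h): 445·exp(−0.04332·64) = 27.812 mg/L
Dose 2 (365 mg at t=12 h): 365·exp(−0.04332·52) = 38.366 mg/L
Dose 3 (330 mg at t=24 h): 330·exp(−0.04332·40) = 58.336 mg/L
Dose 4 (500 mg at t=36 h): 500·exp(−0.04332·28) = 148.651 mg/L
Dose 5 (410 mg at t=48 h): 410·exp(−0.04332·16) = 205.000 mg/L
Dose 6 (460 mg at t=60 h): 460·exp(−0.04332·4) = 386.812 mg/L
C(64) = 27.812 + 38.366 + 58.336 + 148.651 + 205.000 + 386.812 = 864.978 mg/L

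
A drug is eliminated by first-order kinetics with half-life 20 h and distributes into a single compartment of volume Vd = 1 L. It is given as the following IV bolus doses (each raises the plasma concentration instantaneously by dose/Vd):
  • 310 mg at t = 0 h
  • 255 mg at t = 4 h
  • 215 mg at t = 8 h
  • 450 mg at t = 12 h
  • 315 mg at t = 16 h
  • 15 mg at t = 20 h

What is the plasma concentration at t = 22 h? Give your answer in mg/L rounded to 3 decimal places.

k = ln 2 / 20 = 0.03466 per h
Dose 1 (310 mg at t=0 h): 310·exp(−0.03466·22) = 144.620 mg/L
Dose 2 (255 mg at t=4 h): 255·exp(−0.03466·18) = 136.651 mg/L
Dose 3 (215 mg at t=8 h): 215·exp(−0.03466·14) = 132.348 mg/L
Dose 4 (450 mg at t=12 h): 450·exp(−0.03466·10) = 318.198 mg/L
Dose 5 (315 mg at t=16 h): 315·exp(−0.03466·6) = 255.860 mg/L
Dose 6 (15 mg at t=20 h): 15·exp(−0.03466·2) = 13.995 mg/L
C(22) = 144.620 + 136.651 + 132.348 + 318.198 + 255.860 + 13.995 = 1001.672 mg/L

1001.672 mg/L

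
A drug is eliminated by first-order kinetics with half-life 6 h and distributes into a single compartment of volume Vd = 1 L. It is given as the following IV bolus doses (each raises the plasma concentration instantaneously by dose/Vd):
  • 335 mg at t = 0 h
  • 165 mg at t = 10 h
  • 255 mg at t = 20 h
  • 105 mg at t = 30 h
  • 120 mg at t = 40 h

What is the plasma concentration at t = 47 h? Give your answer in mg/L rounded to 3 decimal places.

k = ln 2 / 6 = 0.11552 per h
Dose 1 (335 mg at t=0 h): 335·exp(−0.11552·47) = 1.469 mg/L
Dose 2 (165 mg at t=10 h): 165·exp(−0.11552·37) = 2.297 mg/L
Dose 3 (255 mg at t=20 h): 255·exp(−0.11552·27) = 11.270 mg/L
Dose 4 (105 mg at t=30 h): 105·exp(−0.11552·17) = 14.732 mg/L
Dose 5 (120 mg at t=40 h): 120·exp(−0.11552·7) = 53.454 mg/L
C(47) = 1.469 + 2.297 + 11.270 + 14.732 + 53.454 = 83.221 mg/L

83.221 mg/L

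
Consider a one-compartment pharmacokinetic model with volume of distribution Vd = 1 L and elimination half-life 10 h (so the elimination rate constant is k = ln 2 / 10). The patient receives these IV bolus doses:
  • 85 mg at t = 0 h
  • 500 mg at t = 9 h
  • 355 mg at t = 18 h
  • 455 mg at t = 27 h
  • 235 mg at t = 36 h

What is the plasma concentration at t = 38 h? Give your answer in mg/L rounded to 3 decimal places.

578.683 mg/L

k = ln 2 / 10 = 0.06931 per h
Dose 1 (85 mg at t=0 h): 85·exp(−0.06931·38) = 6.102 mg/L
Dose 2 (500 mg at t=9 h): 500·exp(−0.06931·29) = 66.986 mg/L
Dose 3 (355 mg at t=18 h): 355·exp(−0.06931·20) = 88.750 mg/L
Dose 4 (455 mg at t=27 h): 455·exp(−0.06931·11) = 212.265 mg/L
Dose 5 (235 mg at t=36 h): 235·exp(−0.06931·2) = 204.579 mg/L
C(38) = 6.102 + 66.986 + 88.750 + 212.265 + 204.579 = 578.683 mg/L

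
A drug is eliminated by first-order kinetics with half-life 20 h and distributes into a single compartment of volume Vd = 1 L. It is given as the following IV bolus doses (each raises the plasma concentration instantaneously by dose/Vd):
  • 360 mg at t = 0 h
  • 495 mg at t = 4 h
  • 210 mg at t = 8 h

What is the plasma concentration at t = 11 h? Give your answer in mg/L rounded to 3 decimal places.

k = ln 2 / 20 = 0.03466 per h
Dose 1 (360 mg at t=0 h): 360·exp(−0.03466·11) = 245.887 mg/L
Dose 2 (495 mg at t=4 h): 495·exp(−0.03466·7) = 388.369 mg/L
Dose 3 (210 mg at t=8 h): 210·exp(−0.03466·3) = 189.263 mg/L
C(11) = 245.887 + 388.369 + 189.263 = 823.519 mg/L

823.519 mg/L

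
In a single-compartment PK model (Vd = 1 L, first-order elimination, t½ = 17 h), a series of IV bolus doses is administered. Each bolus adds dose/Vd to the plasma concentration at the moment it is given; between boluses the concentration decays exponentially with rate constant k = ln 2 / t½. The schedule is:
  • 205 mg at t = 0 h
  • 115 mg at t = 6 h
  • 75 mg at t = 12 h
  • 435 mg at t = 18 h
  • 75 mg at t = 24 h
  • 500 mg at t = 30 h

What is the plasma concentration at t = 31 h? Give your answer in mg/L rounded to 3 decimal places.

926.408 mg/L

k = ln 2 / 17 = 0.04077 per h
Dose 1 (205 mg at t=0 h): 205·exp(−0.04077·31) = 57.918 mg/L
Dose 2 (115 mg at t=6 h): 115·exp(−0.04077·25) = 41.496 mg/L
Dose 3 (75 mg at t=12 h): 75·exp(−0.04077·19) = 34.563 mg/L
Dose 4 (435 mg at t=18 h): 435·exp(−0.04077·13) = 256.029 mg/L
Dose 5 (75 mg at t=24 h): 75·exp(−0.04077·7) = 56.378 mg/L
Dose 6 (500 mg at t=30 h): 500·exp(−0.04077·1) = 480.023 mg/L
C(31) = 57.918 + 41.496 + 34.563 + 256.029 + 56.378 + 480.023 = 926.408 mg/L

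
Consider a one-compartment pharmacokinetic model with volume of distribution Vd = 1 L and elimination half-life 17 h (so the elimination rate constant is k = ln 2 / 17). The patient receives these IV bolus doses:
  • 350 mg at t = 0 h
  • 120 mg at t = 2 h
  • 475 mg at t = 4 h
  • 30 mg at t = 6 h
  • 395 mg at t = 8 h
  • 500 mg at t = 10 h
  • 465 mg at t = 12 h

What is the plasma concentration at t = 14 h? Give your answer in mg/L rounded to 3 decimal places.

k = ln 2 / 17 = 0.04077 per h
Dose 1 (350 mg at t=0 h): 350·exp(−0.04077·14) = 197.770 mg/L
Dose 2 (120 mg at t=2 h): 120·exp(−0.04077·12) = 73.568 mg/L
Dose 3 (475 mg at t=4 h): 475·exp(−0.04077·10) = 315.949 mg/L
Dose 4 (30 mg at t=6 h): 30·exp(−0.04077·8) = 21.650 mg/L
Dose 5 (395 mg at t=8 h): 395·exp(−0.04077·6) = 309.280 mg/L
Dose 6 (500 mg at t=10 h): 500·exp(−0.04077·4) = 424.756 mg/L
Dose 7 (465 mg at t=12 h): 465·exp(−0.04077·2) = 428.586 mg/L
C(14) = 197.770 + 73.568 + 315.949 + 21.650 + 309.280 + 424.756 + 428.586 = 1771.559 mg/L

1771.559 mg/L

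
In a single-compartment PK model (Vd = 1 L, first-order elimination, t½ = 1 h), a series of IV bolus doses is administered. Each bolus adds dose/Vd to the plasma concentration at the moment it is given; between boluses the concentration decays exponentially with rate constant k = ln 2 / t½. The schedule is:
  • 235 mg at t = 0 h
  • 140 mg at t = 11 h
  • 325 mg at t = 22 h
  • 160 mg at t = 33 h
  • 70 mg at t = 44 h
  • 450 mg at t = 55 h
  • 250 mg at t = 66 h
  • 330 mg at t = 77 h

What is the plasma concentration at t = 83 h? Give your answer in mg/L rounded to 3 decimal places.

k = ln 2 / 1 = 0.69315 per h
Dose 1 (235 mg at t=0 h): 235·exp(−0.69315·83) = 0.000 mg/L
Dose 2 (140 mg at t=11 h): 140·exp(−0.69315·72) = 0.000 mg/L
Dose 3 (325 mg at t=22 h): 325·exp(−0.69315·61) = 0.000 mg/L
Dose 4 (160 mg at t=33 h): 160·exp(−0.69315·50) = 0.000 mg/L
Dose 5 (70 mg at t=44 h): 70·exp(−0.69315·39) = 0.000 mg/L
Dose 6 (450 mg at t=55 h): 450·exp(−0.69315·28) = 0.000 mg/L
Dose 7 (250 mg at t=66 h): 250·exp(−0.69315·17) = 0.002 mg/L
Dose 8 (330 mg at t=77 h): 330·exp(−0.69315·6) = 5.156 mg/L
C(83) = 0.000 + 0.000 + 0.000 + 0.000 + 0.000 + 0.000 + 0.002 + 5.156 = 5.158 mg/L

5.158 mg/L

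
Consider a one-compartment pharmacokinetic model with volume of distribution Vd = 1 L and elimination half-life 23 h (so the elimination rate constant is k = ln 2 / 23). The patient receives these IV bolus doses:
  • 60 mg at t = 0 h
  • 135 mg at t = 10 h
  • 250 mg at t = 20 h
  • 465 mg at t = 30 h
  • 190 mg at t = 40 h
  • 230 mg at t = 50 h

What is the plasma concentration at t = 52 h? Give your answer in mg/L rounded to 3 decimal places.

734.399 mg/L

k = ln 2 / 23 = 0.03014 per h
Dose 1 (60 mg at t=0 h): 60·exp(−0.03014·52) = 12.519 mg/L
Dose 2 (135 mg at t=10 h): 135·exp(−0.03014·42) = 38.074 mg/L
Dose 3 (250 mg at t=20 h): 250·exp(−0.03014·32) = 95.305 mg/L
Dose 4 (465 mg at t=30 h): 465·exp(−0.03014·22) = 239.613 mg/L
Dose 5 (190 mg at t=40 h): 190·exp(−0.03014·12) = 132.341 mg/L
Dose 6 (230 mg at t=50 h): 230·exp(−0.03014·2) = 216.547 mg/L
C(52) = 12.519 + 38.074 + 95.305 + 239.613 + 132.341 + 216.547 = 734.399 mg/L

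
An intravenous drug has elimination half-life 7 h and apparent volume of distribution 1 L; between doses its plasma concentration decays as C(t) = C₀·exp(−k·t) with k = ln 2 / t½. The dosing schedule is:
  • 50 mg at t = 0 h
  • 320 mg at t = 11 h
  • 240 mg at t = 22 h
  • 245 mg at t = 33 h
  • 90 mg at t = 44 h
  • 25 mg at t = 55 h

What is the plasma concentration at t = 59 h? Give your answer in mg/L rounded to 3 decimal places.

k = ln 2 / 7 = 0.09902 per h
Dose 1 (50 mg at t=0 h): 50·exp(−0.09902·59) = 0.145 mg/L
Dose 2 (320 mg at t=11 h): 320·exp(−0.09902·48) = 2.760 mg/L
Dose 3 (240 mg at t=22 h): 240·exp(−0.09902·37) = 6.153 mg/L
Dose 4 (245 mg at t=33 h): 245·exp(−0.09902·26) = 18.666 mg/L
Dose 5 (90 mg at t=44 h): 90·exp(−0.09902·15) = 20.379 mg/L
Dose 6 (25 mg at t=55 h): 25·exp(−0.09902·4) = 16.824 mg/L
C(59) = 0.145 + 2.760 + 6.153 + 18.666 + 20.379 + 16.824 = 64.927 mg/L

64.927 mg/L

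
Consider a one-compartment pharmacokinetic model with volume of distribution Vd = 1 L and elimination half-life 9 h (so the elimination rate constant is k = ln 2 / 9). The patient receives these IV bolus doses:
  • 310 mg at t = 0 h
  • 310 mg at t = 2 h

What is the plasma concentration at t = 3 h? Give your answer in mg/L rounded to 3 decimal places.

533.068 mg/L

k = ln 2 / 9 = 0.07702 per h
Dose 1 (310 mg at t=0 h): 310·exp(−0.07702·3) = 246.047 mg/L
Dose 2 (310 mg at t=2 h): 310·exp(−0.07702·1) = 287.021 mg/L
C(3) = 246.047 + 287.021 = 533.068 mg/L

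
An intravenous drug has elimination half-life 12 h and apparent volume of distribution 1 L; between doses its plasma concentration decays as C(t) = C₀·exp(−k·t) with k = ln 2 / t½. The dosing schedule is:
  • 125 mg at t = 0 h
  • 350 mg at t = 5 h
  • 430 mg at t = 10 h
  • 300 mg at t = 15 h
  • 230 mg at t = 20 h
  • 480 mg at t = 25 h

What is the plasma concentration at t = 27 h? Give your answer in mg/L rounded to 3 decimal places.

1016.699 mg/L

k = ln 2 / 12 = 0.05776 per h
Dose 1 (125 mg at t=0 h): 125·exp(−0.05776·27) = 26.278 mg/L
Dose 2 (350 mg at t=5 h): 350·exp(−0.05776·22) = 98.215 mg/L
Dose 3 (430 mg at t=10 h): 430·exp(−0.05776·17) = 161.068 mg/L
Dose 4 (300 mg at t=15 h): 300·exp(−0.05776·12) = 150.000 mg/L
Dose 5 (230 mg at t=20 h): 230·exp(−0.05776·7) = 153.507 mg/L
Dose 6 (480 mg at t=25 h): 480·exp(−0.05776·2) = 427.631 mg/L
C(27) = 26.278 + 98.215 + 161.068 + 150.000 + 153.507 + 427.631 = 1016.699 mg/L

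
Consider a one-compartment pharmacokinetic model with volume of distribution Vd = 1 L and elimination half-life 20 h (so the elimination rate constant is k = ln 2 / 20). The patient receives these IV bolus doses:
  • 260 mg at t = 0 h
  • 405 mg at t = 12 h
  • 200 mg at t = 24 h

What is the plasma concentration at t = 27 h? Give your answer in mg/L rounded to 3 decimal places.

523.060 mg/L

k = ln 2 / 20 = 0.03466 per h
Dose 1 (260 mg at t=0 h): 260·exp(−0.03466·27) = 101.996 mg/L
Dose 2 (405 mg at t=12 h): 405·exp(−0.03466·15) = 240.814 mg/L
Dose 3 (200 mg at t=24 h): 200·exp(−0.03466·3) = 180.250 mg/L
C(27) = 101.996 + 240.814 + 180.250 = 523.060 mg/L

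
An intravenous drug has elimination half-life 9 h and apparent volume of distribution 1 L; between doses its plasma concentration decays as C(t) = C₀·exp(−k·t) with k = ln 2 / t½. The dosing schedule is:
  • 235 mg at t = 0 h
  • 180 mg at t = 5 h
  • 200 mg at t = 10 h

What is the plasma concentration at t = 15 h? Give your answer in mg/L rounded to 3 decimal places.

k = ln 2 / 9 = 0.07702 per h
Dose 1 (235 mg at t=0 h): 235·exp(−0.07702·15) = 74.020 mg/L
Dose 2 (180 mg at t=5 h): 180·exp(−0.07702·10) = 83.329 mg/L
Dose 3 (200 mg at t=10 h): 200·exp(−0.07702·5) = 136.079 mg/L
C(15) = 74.020 + 83.329 + 136.079 = 293.428 mg/L

293.428 mg/L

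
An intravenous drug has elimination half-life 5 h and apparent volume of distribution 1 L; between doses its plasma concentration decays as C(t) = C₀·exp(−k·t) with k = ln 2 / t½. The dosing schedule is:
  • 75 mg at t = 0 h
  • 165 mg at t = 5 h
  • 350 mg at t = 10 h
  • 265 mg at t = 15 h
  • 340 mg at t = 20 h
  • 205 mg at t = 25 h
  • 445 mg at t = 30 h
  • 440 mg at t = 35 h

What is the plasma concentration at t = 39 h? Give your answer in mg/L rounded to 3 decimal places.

k = ln 2 / 5 = 0.13863 per h
Dose 1 (75 mg at t=0 h): 75·exp(−0.13863·39) = 0.337 mg/L
Dose 2 (165 mg at t=5 h): 165·exp(−0.13863·34) = 1.481 mg/L
Dose 3 (350 mg at t=10 h): 350·exp(−0.13863·29) = 6.282 mg/L
Dose 4 (265 mg at t=15 h): 265·exp(−0.13863·24) = 9.513 mg/L
Dose 5 (340 mg at t=20 h): 340·exp(−0.13863·19) = 24.410 mg/L
Dose 6 (205 mg at t=25 h): 205·exp(−0.13863·14) = 29.435 mg/L
Dose 7 (445 mg at t=30 h): 445·exp(−0.13863·9) = 127.793 mg/L
Dose 8 (440 mg at t=35 h): 440·exp(−0.13863·4) = 252.714 mg/L
C(39) = 0.337 + 1.481 + 6.282 + 9.513 + 24.410 + 29.435 + 127.793 + 252.714 = 451.963 mg/L

451.963 mg/L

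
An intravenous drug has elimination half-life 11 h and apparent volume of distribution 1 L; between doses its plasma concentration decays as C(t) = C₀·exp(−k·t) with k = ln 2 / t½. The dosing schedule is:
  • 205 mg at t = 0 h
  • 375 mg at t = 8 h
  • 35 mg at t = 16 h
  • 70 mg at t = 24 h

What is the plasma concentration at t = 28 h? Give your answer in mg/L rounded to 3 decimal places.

k = ln 2 / 11 = 0.06301 per h
Dose 1 (205 mg at t=0 h): 205·exp(−0.06301·28) = 35.115 mg/L
Dose 2 (375 mg at t=8 h): 375·exp(−0.06301·20) = 106.342 mg/L
Dose 3 (35 mg at t=16 h): 35·exp(−0.06301·12) = 16.431 mg/L
Dose 4 (70 mg at t=24 h): 70·exp(−0.06301·4) = 54.404 mg/L
C(28) = 35.115 + 106.342 + 16.431 + 54.404 = 212.293 mg/L

212.293 mg/L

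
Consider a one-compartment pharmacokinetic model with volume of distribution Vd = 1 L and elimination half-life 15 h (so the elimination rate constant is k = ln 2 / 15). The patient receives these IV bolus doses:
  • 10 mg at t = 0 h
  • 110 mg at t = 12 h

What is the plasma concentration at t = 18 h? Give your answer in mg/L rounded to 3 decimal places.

k = ln 2 / 15 = 0.04621 per h
Dose 1 (10 mg at t=0 h): 10·exp(−0.04621·18) = 4.353 mg/L
Dose 2 (110 mg at t=12 h): 110·exp(−0.04621·6) = 83.364 mg/L
C(18) = 4.353 + 83.364 = 87.717 mg/L

87.717 mg/L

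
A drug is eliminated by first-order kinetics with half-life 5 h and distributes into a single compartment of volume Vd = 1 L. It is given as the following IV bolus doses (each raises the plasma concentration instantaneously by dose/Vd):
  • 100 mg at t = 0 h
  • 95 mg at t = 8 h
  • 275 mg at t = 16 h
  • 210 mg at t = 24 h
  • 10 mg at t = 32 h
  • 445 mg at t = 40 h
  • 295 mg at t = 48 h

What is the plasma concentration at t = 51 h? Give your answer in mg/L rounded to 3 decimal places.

299.646 mg/L

k = ln 2 / 5 = 0.13863 per h
Dose 1 (100 mg at t=0 h): 100·exp(−0.13863·51) = 0.085 mg/L
Dose 2 (95 mg at t=8 h): 95·exp(−0.13863·43) = 0.245 mg/L
Dose 3 (275 mg at t=16 h): 275·exp(−0.13863·35) = 2.148 mg/L
Dose 4 (210 mg at t=24 h): 210·exp(−0.13863·27) = 4.973 mg/L
Dose 5 (10 mg at t=32 h): 10·exp(−0.13863·19) = 0.718 mg/L
Dose 6 (445 mg at t=40 h): 445·exp(−0.13863·11) = 96.849 mg/L
Dose 7 (295 mg at t=48 h): 295·exp(−0.13863·3) = 194.627 mg/L
C(51) = 0.085 + 0.245 + 2.148 + 4.973 + 0.718 + 96.849 + 194.627 = 299.646 mg/L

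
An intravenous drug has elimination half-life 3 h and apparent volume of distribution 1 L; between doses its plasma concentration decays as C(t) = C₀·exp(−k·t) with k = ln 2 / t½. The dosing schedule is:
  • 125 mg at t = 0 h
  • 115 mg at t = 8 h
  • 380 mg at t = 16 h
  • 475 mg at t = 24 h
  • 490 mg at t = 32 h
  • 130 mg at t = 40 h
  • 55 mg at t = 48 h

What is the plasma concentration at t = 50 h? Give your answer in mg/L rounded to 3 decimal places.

k = ln 2 / 3 = 0.23105 per h
Dose 1 (125 mg at t=0 h): 125·exp(−0.23105·50) = 0.001 mg/L
Dose 2 (115 mg at t=8 h): 115·exp(−0.23105·42) = 0.007 mg/L
Dose 3 (380 mg at t=16 h): 380·exp(−0.23105·34) = 0.147 mg/L
Dose 4 (475 mg at t=24 h): 475·exp(−0.23105·26) = 1.169 mg/L
Dose 5 (490 mg at t=32 h): 490·exp(−0.23105·18) = 7.656 mg/L
Dose 6 (130 mg at t=40 h): 130·exp(−0.23105·10) = 12.898 mg/L
Dose 7 (55 mg at t=48 h): 55·exp(−0.23105·2) = 34.648 mg/L
C(50) = 0.001 + 0.007 + 0.147 + 1.169 + 7.656 + 12.898 + 34.648 = 56.526 mg/L

56.526 mg/L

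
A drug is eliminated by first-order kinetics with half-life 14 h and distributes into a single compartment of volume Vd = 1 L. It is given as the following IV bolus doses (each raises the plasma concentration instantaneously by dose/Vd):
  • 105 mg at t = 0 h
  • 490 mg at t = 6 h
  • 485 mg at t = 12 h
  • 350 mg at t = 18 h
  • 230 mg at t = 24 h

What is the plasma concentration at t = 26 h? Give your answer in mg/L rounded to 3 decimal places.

897.366 mg/L

k = ln 2 / 14 = 0.04951 per h
Dose 1 (105 mg at t=0 h): 105·exp(−0.04951·26) = 28.982 mg/L
Dose 2 (490 mg at t=6 h): 490·exp(−0.04951·20) = 182.034 mg/L
Dose 3 (485 mg at t=12 h): 485·exp(−0.04951·14) = 242.500 mg/L
Dose 4 (350 mg at t=18 h): 350·exp(−0.04951·8) = 235.533 mg/L
Dose 5 (230 mg at t=24 h): 230·exp(−0.04951·2) = 208.316 mg/L
C(26) = 28.982 + 182.034 + 242.500 + 235.533 + 208.316 = 897.366 mg/L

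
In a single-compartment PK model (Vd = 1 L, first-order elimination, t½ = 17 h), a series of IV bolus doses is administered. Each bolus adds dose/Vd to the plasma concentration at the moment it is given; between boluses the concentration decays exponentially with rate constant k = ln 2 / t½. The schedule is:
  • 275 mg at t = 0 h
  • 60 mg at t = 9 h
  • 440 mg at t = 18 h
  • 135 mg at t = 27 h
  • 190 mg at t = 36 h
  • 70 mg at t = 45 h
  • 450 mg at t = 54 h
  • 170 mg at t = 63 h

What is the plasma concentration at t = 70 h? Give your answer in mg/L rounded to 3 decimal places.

531.928 mg/L

k = ln 2 / 17 = 0.04077 per h
Dose 1 (275 mg at t=0 h): 275·exp(−0.04077·70) = 15.842 mg/L
Dose 2 (60 mg at t=9 h): 60·exp(−0.04077·61) = 4.989 mg/L
Dose 3 (440 mg at t=18 h): 440·exp(−0.04077·52) = 52.803 mg/L
Dose 4 (135 mg at t=27 h): 135·exp(−0.04077·43) = 23.383 mg/L
Dose 5 (190 mg at t=36 h): 190·exp(−0.04077·34) = 47.500 mg/L
Dose 6 (70 mg at t=45 h): 70·exp(−0.04077·25) = 25.258 mg/L
Dose 7 (450 mg at t=54 h): 450·exp(−0.04077·16) = 234.364 mg/L
Dose 8 (170 mg at t=63 h): 170·exp(−0.04077·7) = 127.790 mg/L
C(70) = 15.842 + 4.989 + 52.803 + 23.383 + 47.500 + 25.258 + 234.364 + 127.790 = 531.928 mg/L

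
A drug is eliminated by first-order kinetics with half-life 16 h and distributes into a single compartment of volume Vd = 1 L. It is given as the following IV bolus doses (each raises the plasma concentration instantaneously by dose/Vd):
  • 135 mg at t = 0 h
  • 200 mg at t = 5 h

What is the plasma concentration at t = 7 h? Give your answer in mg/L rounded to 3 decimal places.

k = ln 2 / 16 = 0.04332 per h
Dose 1 (135 mg at t=0 h): 135·exp(−0.04332·7) = 99.686 mg/L
Dose 2 (200 mg at t=5 h): 200·exp(−0.04332·2) = 183.401 mg/L
C(7) = 99.686 + 183.401 = 283.087 mg/L

283.087 mg/L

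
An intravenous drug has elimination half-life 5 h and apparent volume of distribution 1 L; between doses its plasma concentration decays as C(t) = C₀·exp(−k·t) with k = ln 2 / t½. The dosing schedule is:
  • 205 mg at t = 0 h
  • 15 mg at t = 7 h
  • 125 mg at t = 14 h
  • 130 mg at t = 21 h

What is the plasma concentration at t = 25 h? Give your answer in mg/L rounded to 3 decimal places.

109.513 mg/L

k = ln 2 / 5 = 0.13863 per h
Dose 1 (205 mg at t=0 h): 205·exp(−0.13863·25) = 6.406 mg/L
Dose 2 (15 mg at t=7 h): 15·exp(−0.13863·18) = 1.237 mg/L
Dose 3 (125 mg at t=14 h): 125·exp(−0.13863·11) = 27.205 mg/L
Dose 4 (130 mg at t=21 h): 130·exp(−0.13863·4) = 74.665 mg/L
C(25) = 6.406 + 1.237 + 27.205 + 74.665 = 109.513 mg/L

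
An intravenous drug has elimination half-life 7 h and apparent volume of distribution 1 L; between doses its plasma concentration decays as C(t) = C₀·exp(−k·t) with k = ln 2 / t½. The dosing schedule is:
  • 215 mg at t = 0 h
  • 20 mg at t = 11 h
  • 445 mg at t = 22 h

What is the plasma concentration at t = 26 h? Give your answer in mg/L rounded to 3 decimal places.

k = ln 2 / 7 = 0.09902 per h
Dose 1 (215 mg at t=0 h): 215·exp(−0.09902·26) = 16.380 mg/L
Dose 2 (20 mg at t=11 h): 20·exp(−0.09902·15) = 4.529 mg/L
Dose 3 (445 mg at t=22 h): 445·exp(−0.09902·4) = 299.463 mg/L
C(26) = 16.380 + 4.529 + 299.463 = 320.372 mg/L

320.372 mg/L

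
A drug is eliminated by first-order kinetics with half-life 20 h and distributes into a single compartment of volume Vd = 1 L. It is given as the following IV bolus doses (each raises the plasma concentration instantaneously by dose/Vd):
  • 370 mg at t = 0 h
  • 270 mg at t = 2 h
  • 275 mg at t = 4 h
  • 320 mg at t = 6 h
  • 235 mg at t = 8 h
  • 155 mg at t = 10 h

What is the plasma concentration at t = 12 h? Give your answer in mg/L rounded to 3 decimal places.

k = ln 2 / 20 = 0.03466 per h
Dose 1 (370 mg at t=0 h): 370·exp(−0.03466·12) = 244.109 mg/L
Dose 2 (270 mg at t=2 h): 270·exp(−0.03466·10) = 190.919 mg/L
Dose 3 (275 mg at t=4 h): 275·exp(−0.03466·8) = 208.411 mg/L
Dose 4 (320 mg at t=6 h): 320·exp(−0.03466·6) = 259.921 mg/L
Dose 5 (235 mg at t=8 h): 235·exp(−0.03466·4) = 204.579 mg/L
Dose 6 (155 mg at t=10 h): 155·exp(−0.03466·2) = 144.620 mg/L
C(12) = 244.109 + 190.919 + 208.411 + 259.921 + 204.579 + 144.620 = 1252.559 mg/L

1252.559 mg/L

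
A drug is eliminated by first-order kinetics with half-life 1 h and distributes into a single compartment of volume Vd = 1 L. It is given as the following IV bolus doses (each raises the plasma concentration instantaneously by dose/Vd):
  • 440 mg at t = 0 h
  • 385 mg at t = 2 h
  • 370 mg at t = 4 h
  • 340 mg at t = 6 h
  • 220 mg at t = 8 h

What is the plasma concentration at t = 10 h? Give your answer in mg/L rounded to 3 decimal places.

k = ln 2 / 1 = 0.69315 per h
Dose 1 (440 mg at t=0 h): 440·exp(−0.69315·10) = 0.430 mg/L
Dose 2 (385 mg at t=2 h): 385·exp(−0.69315·8) = 1.504 mg/L
Dose 3 (370 mg at t=4 h): 370·exp(−0.69315·6) = 5.781 mg/L
Dose 4 (340 mg at t=6 h): 340·exp(−0.69315·4) = 21.250 mg/L
Dose 5 (220 mg at t=8 h): 220·exp(−0.69315·2) = 55.000 mg/L
C(10) = 0.430 + 1.504 + 5.781 + 21.250 + 55.000 = 83.965 mg/L

83.965 mg/L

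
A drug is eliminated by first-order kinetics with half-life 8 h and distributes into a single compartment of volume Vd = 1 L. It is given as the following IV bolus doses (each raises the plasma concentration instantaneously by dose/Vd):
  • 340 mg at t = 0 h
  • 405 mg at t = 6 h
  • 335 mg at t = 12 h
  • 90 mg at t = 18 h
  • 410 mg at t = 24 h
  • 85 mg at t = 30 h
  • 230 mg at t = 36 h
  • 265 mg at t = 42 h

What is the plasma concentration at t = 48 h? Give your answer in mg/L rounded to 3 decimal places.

k = ln 2 / 8 = 0.08664 per h
Dose 1 (340 mg at t=0 h): 340·exp(−0.08664·48) = 5.313 mg/L
Dose 2 (405 mg at t=6 h): 405·exp(−0.08664·42) = 10.643 mg/L
Dose 3 (335 mg at t=12 h): 335·exp(−0.08664·36) = 14.805 mg/L
Dose 4 (90 mg at t=18 h): 90·exp(−0.08664·30) = 6.689 mg/L
Dose 5 (410 mg at t=24 h): 410·exp(−0.08664·24) = 51.250 mg/L
Dose 6 (85 mg at t=30 h): 85·exp(−0.08664·18) = 17.869 mg/L
Dose 7 (230 mg at t=36 h): 230·exp(−0.08664·12) = 81.317 mg/L
Dose 8 (265 mg at t=42 h): 265·exp(−0.08664·6) = 157.570 mg/L
C(48) = 5.313 + 10.643 + 14.805 + 6.689 + 51.250 + 17.869 + 81.317 + 157.570 = 345.456 mg/L

345.456 mg/L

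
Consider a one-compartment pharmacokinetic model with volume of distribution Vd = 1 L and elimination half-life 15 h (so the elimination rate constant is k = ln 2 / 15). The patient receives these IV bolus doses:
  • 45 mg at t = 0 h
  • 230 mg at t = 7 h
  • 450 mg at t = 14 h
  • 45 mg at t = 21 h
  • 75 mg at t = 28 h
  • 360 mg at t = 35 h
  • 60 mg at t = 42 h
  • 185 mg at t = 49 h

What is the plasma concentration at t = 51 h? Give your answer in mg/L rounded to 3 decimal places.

533.068 mg/L

k = ln 2 / 15 = 0.04621 per h
Dose 1 (45 mg at t=0 h): 45·exp(−0.04621·51) = 4.263 mg/L
Dose 2 (230 mg at t=7 h): 230·exp(−0.04621·44) = 30.110 mg/L
Dose 3 (450 mg at t=14 h): 450·exp(−0.04621·37) = 81.409 mg/L
Dose 4 (45 mg at t=21 h): 45·exp(−0.04621·30) = 11.250 mg/L
Dose 5 (75 mg at t=28 h): 75·exp(−0.04621·23) = 25.911 mg/L
Dose 6 (360 mg at t=35 h): 360·exp(−0.04621·16) = 171.871 mg/L
Dose 7 (60 mg at t=42 h): 60·exp(−0.04621·9) = 39.585 mg/L
Dose 8 (185 mg at t=49 h): 185·exp(−0.04621·2) = 168.669 mg/L
C(51) = 4.263 + 30.110 + 81.409 + 11.250 + 25.911 + 171.871 + 39.585 + 168.669 = 533.068 mg/L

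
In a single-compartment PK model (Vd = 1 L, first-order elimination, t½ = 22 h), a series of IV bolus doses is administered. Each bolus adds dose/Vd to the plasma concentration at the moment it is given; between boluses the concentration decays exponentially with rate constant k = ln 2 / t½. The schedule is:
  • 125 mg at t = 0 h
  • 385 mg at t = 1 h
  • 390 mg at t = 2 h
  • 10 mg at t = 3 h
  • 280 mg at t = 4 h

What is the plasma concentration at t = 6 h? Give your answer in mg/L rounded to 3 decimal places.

1048.174 mg/L

k = ln 2 / 22 = 0.03151 per h
Dose 1 (125 mg at t=0 h): 125·exp(−0.03151·6) = 103.469 mg/L
Dose 2 (385 mg at t=1 h): 385·exp(−0.03151·5) = 328.886 mg/L
Dose 3 (390 mg at t=2 h): 390·exp(−0.03151·4) = 343.821 mg/L
Dose 4 (10 mg at t=3 h): 10·exp(−0.03151·3) = 9.098 mg/L
Dose 5 (280 mg at t=4 h): 280·exp(−0.03151·2) = 262.901 mg/L
C(6) = 103.469 + 328.886 + 343.821 + 9.098 + 262.901 = 1048.174 mg/L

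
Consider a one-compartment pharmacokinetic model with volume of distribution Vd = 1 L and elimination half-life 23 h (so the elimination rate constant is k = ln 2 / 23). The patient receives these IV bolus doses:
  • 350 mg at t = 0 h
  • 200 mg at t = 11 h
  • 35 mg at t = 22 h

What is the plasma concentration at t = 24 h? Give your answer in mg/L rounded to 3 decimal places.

k = ln 2 / 23 = 0.03014 per h
Dose 1 (350 mg at t=0 h): 350·exp(−0.03014·24) = 169.805 mg/L
Dose 2 (200 mg at t=11 h): 200·exp(−0.03014·13) = 135.171 mg/L
Dose 3 (35 mg at t=22 h): 35·exp(−0.03014·2) = 32.953 mg/L
C(24) = 169.805 + 135.171 + 32.953 = 337.928 mg/L

337.928 mg/L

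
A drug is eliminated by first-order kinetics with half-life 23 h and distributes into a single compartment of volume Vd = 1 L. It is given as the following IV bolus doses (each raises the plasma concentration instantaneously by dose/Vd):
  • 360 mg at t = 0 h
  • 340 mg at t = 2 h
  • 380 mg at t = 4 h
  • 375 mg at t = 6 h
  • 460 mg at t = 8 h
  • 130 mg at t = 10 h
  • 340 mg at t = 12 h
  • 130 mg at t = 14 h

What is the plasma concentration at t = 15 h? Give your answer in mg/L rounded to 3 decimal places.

k = ln 2 / 23 = 0.03014 per h
Dose 1 (360 mg at t=0 h): 360·exp(−0.03014·15) = 229.075 mg/L
Dose 2 (340 mg at t=2 h): 340·exp(−0.03014·13) = 229.790 mg/L
Dose 3 (380 mg at t=4 h): 380·exp(−0.03014·11) = 272.780 mg/L
Dose 4 (375 mg at t=6 h): 375·exp(−0.03014·9) = 285.915 mg/L
Dose 5 (460 mg at t=8 h): 460·exp(−0.03014·7) = 372.512 mg/L
Dose 6 (130 mg at t=10 h): 130·exp(−0.03014·5) = 111.816 mg/L
Dose 7 (340 mg at t=12 h): 340·exp(−0.03014·3) = 310.609 mg/L
Dose 8 (130 mg at t=14 h): 130·exp(−0.03014·1) = 126.141 mg/L
C(15) = 229.075 + 229.790 + 272.780 + 285.915 + 372.512 + 111.816 + 310.609 + 126.141 = 1938.638 mg/L

1938.638 mg/L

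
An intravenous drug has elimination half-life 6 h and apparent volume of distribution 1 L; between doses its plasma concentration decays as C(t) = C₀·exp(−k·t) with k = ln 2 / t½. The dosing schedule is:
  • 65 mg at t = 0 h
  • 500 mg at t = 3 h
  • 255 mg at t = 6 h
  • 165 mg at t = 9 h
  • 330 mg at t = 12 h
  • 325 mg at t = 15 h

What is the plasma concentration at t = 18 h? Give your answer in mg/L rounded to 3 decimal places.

k = ln 2 / 6 = 0.11552 per h
Dose 1 (65 mg at t=0 h): 65·exp(−0.11552·18) = 8.125 mg/L
Dose 2 (500 mg at t=3 h): 500·exp(−0.11552·15) = 88.388 mg/L
Dose 3 (255 mg at t=6 h): 255·exp(−0.11552·12) = 63.750 mg/L
Dose 4 (165 mg at t=9 h): 165·exp(−0.11552·9) = 58.336 mg/L
Dose 5 (330 mg at t=12 h): 330·exp(−0.11552·6) = 165.000 mg/L
Dose 6 (325 mg at t=15 h): 325·exp(−0.11552·3) = 229.810 mg/L
C(18) = 8.125 + 88.388 + 63.750 + 58.336 + 165.000 + 229.810 = 613.409 mg/L

613.409 mg/L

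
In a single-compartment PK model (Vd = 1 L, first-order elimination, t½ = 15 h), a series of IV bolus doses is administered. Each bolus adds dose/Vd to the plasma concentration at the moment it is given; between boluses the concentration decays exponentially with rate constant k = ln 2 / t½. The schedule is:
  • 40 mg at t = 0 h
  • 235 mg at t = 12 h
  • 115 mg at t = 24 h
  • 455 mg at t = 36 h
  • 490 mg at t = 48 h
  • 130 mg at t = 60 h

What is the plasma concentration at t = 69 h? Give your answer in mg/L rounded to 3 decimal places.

403.364 mg/L

k = ln 2 / 15 = 0.04621 per h
Dose 1 (40 mg at t=0 h): 40·exp(−0.04621·69) = 1.649 mg/L
Dose 2 (235 mg at t=12 h): 235·exp(−0.04621·57) = 16.872 mg/L
Dose 3 (115 mg at t=24 h): 115·exp(−0.04621·45) = 14.375 mg/L
Dose 4 (455 mg at t=36 h): 455·exp(−0.04621·33) = 99.025 mg/L
Dose 5 (490 mg at t=48 h): 490·exp(−0.04621·21) = 185.675 mg/L
Dose 6 (130 mg at t=60 h): 130·exp(−0.04621·9) = 85.768 mg/L
C(69) = 1.649 + 16.872 + 14.375 + 99.025 + 185.675 + 85.768 = 403.364 mg/L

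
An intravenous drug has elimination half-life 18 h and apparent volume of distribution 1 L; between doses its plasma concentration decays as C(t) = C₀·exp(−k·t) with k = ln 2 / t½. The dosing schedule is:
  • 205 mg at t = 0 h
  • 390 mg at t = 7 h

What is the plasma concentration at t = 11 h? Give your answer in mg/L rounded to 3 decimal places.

468.537 mg/L

k = ln 2 / 18 = 0.03851 per h
Dose 1 (205 mg at t=0 h): 205·exp(−0.03851·11) = 134.212 mg/L
Dose 2 (390 mg at t=7 h): 390·exp(−0.03851·4) = 334.325 mg/L
C(11) = 134.212 + 334.325 = 468.537 mg/L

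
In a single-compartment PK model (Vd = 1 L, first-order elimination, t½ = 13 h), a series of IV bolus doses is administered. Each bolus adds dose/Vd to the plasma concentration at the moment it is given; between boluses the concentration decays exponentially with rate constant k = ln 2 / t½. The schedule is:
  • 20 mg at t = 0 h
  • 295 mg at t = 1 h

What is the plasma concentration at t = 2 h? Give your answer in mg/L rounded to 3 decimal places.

k = ln 2 / 13 = 0.05332 per h
Dose 1 (20 mg at t=0 h): 20·exp(−0.05332·2) = 17.977 mg/L
Dose 2 (295 mg at t=1 h): 295·exp(−0.05332·1) = 279.683 mg/L
C(2) = 17.977 + 279.683 = 297.660 mg/L

297.660 mg/L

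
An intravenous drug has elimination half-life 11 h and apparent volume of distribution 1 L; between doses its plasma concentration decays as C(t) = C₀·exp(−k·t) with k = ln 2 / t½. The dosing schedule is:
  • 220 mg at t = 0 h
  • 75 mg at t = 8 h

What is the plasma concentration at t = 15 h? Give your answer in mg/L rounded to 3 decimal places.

k = ln 2 / 11 = 0.06301 per h
Dose 1 (220 mg at t=0 h): 220·exp(−0.06301·15) = 85.492 mg/L
Dose 2 (75 mg at t=8 h): 75·exp(−0.06301·7) = 48.250 mg/L
C(15) = 85.492 + 48.250 = 133.742 mg/L

133.742 mg/L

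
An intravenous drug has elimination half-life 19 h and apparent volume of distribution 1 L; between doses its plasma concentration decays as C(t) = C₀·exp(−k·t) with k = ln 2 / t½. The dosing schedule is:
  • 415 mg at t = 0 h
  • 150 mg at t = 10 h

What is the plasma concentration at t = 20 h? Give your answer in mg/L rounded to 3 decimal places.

k = ln 2 / 19 = 0.03648 per h
Dose 1 (415 mg at t=0 h): 415·exp(−0.03648·20) = 200.067 mg/L
Dose 2 (150 mg at t=10 h): 150·exp(−0.03648·10) = 104.149 mg/L
C(20) = 200.067 + 104.149 = 304.215 mg/L

304.215 mg/L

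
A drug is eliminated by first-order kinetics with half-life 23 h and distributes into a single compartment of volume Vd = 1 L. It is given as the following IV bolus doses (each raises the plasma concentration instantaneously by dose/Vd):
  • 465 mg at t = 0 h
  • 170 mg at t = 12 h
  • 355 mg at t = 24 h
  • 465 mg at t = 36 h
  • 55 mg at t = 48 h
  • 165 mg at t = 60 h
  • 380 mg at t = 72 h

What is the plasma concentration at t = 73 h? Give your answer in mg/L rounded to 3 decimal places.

k = ln 2 / 23 = 0.03014 per h
Dose 1 (465 mg at t=0 h): 465·exp(−0.03014·73) = 51.524 mg/L
Dose 2 (170 mg at t=12 h): 170·exp(−0.03014·61) = 27.044 mg/L
Dose 3 (355 mg at t=24 h): 355·exp(−0.03014·49) = 81.078 mg/L
Dose 4 (465 mg at t=36 h): 465·exp(−0.03014·37) = 152.471 mg/L
Dose 5 (55 mg at t=48 h): 55·exp(−0.03014·25) = 25.891 mg/L
Dose 6 (165 mg at t=60 h): 165·exp(−0.03014·13) = 111.516 mg/L
Dose 7 (380 mg at t=72 h): 380·exp(−0.03014·1) = 368.719 mg/L
C(73) = 51.524 + 27.044 + 81.078 + 152.471 + 25.891 + 111.516 + 368.719 = 818.243 mg/L

818.243 mg/L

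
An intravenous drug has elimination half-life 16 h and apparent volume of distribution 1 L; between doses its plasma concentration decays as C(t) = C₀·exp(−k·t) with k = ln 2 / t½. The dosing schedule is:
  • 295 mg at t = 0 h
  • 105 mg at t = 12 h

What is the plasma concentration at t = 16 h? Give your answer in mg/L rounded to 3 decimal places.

235.794 mg/L

k = ln 2 / 16 = 0.04332 per h
Dose 1 (295 mg at t=0 h): 295·exp(−0.04332·16) = 147.500 mg/L
Dose 2 (105 mg at t=12 h): 105·exp(−0.04332·4) = 88.294 mg/L
C(16) = 147.500 + 88.294 = 235.794 mg/L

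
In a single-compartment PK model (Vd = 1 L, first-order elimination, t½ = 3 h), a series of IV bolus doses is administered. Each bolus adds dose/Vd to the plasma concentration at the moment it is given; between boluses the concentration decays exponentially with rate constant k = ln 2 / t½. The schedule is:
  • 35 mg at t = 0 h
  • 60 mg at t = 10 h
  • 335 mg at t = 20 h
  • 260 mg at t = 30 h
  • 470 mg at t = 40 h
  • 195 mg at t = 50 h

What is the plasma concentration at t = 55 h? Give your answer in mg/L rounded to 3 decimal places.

k = ln 2 / 3 = 0.23105 per h
Dose 1 (35 mg at t=0 h): 35·exp(−0.23105·55) = 0.000 mg/L
Dose 2 (60 mg at t=10 h): 60·exp(−0.23105·45) = 0.002 mg/L
Dose 3 (335 mg at t=20 h): 335·exp(−0.23105·35) = 0.103 mg/L
Dose 4 (260 mg at t=30 h): 260·exp(−0.23105·25) = 0.806 mg/L
Dose 5 (470 mg at t=40 h): 470·exp(−0.23105·15) = 14.688 mg/L
Dose 6 (195 mg at t=50 h): 195·exp(−0.23105·5) = 61.421 mg/L
C(55) = 0.000 + 0.002 + 0.103 + 0.806 + 14.688 + 61.421 = 77.020 mg/L

77.020 mg/L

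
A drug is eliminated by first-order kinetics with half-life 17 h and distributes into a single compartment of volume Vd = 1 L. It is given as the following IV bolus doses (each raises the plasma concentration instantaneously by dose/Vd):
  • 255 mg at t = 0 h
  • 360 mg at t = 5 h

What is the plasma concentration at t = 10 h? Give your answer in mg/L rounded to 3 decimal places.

463.220 mg/L

k = ln 2 / 17 = 0.04077 per h
Dose 1 (255 mg at t=0 h): 255·exp(−0.04077·10) = 169.615 mg/L
Dose 2 (360 mg at t=5 h): 360·exp(−0.04077·5) = 293.606 mg/L
C(10) = 169.615 + 293.606 = 463.220 mg/L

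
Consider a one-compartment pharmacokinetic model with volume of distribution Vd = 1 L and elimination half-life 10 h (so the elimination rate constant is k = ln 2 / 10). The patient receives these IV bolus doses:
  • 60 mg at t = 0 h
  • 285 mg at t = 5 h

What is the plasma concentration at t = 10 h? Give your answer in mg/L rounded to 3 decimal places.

231.525 mg/L

k = ln 2 / 10 = 0.06931 per h
Dose 1 (60 mg at t=0 h): 60·exp(−0.06931·10) = 30.000 mg/L
Dose 2 (285 mg at t=5 h): 285·exp(−0.06931·5) = 201.525 mg/L
C(10) = 30.000 + 201.525 = 231.525 mg/L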